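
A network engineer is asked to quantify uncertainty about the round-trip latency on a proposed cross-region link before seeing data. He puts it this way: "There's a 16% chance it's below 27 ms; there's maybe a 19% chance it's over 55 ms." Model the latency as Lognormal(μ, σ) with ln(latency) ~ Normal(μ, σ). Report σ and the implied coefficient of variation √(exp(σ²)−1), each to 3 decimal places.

If T ~ Lognormal(μ,σ) then ln T ~ Normal(μ,σ), so the p-quantile of ln T is μ + z_p·σ.
ln(27) = 3.296 and ln(55) = 4.007; z_{0.16} = -0.9945, z_{0.81} = 0.8779.
σ = (4.007 − 3.296)/(0.8779 − (-0.9945)) = 0.380.
μ = 3.296 − (-0.9945)·0.380 = 3.674.
CV = √(exp(σ²)−1) = √(exp(0.1444)−1) = 0.394.

σ ≈ 0.380, CV ≈ 0.394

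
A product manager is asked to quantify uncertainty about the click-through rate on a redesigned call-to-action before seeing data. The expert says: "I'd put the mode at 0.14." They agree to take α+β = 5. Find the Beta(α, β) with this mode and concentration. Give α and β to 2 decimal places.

α = 1.42, β = 3.58

For α,β > 1 the Beta mode is (α−1)/(α+β−2). With α+β = 5, the mode is (α−1)/3.
Set (α−1)/3 = 0.14 → α = 1 + 0.14·3 = 1.42.
β = 5 − α = 3.58.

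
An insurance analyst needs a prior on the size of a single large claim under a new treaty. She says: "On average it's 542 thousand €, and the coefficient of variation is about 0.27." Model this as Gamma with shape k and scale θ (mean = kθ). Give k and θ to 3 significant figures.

For Gamma(k, scale θ): mean = kθ, variance = kθ², so CV = 1/√k.
CV = 0.27, hence k = 1/CV² = 13.7.
Then θ = mean/k = 542/13.7 = 39.5.

k ≈ 13.7, θ ≈ 39.5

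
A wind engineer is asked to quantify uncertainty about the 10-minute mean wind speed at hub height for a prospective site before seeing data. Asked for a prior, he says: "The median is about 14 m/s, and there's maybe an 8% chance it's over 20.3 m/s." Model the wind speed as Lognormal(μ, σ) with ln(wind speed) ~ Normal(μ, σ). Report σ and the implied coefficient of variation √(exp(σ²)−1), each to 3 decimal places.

If T ~ Lognormal(μ,σ) then ln T ~ Normal(μ,σ), so the p-quantile of ln T is μ + z_p·σ.
ln(14) = 2.639 and ln(20.3) = 3.011; z_{0.5} = 0, z_{0.92} = 1.405.
σ = (3.011 − 2.639)/(1.405 − (0)) = 0.264.
μ = 2.639 − (0)·0.264 = 2.639.
CV = √(exp(σ²)−1) = √(exp(0.0699)−1) = 0.269.

σ ≈ 0.264, CV ≈ 0.269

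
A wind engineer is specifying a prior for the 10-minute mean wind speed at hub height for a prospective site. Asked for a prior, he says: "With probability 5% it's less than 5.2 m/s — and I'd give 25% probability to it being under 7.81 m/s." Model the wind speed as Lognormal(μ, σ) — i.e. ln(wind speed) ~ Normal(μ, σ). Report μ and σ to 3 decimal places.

If T ~ Lognormal(μ,σ) then ln T ~ Normal(μ,σ), so the p-quantile of ln T is μ + z_p·σ.
ln(5.2) = 1.649 and ln(7.81) = 2.055; z_{0.05} = -1.645, z_{0.25} = -0.6745.
σ = (2.055 − 1.649)/(-0.6745 − (-1.645)) = 0.419.
μ = 1.649 − (-1.645)·0.419 = 2.338.

μ ≈ 2.338, σ ≈ 0.419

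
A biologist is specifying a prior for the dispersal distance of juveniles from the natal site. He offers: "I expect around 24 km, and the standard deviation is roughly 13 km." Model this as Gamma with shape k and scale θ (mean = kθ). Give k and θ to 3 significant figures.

k ≈ 3.41, θ ≈ 7.04

For Gamma(k, scale θ): mean = kθ, variance = kθ², so CV = 1/√k.
CV = SD/mean = 13/24 = 0.5417, hence k = 1/CV² = 3.41.
Then θ = mean/k = 24/3.41 = 7.04.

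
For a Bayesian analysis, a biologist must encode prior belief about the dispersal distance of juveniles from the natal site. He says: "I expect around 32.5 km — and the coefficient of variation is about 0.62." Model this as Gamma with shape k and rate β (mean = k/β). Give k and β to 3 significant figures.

k ≈ 2.6, β ≈ 0.08

For Gamma(k, rate β): mean = k/β, variance = k/β², so CV = 1/√k.
CV = 0.62, hence k = 1/CV² = 2.6.
Then β = k/mean = 2.6/32.5 = 0.08.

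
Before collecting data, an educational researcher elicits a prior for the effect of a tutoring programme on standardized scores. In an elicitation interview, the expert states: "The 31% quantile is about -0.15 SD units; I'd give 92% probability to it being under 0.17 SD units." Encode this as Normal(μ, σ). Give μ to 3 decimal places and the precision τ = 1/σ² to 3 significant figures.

For Normal(μ,σ), the p-quantile is μ + z_p·σ. Here z_{0.31} = -0.4959, z_{0.92} = 1.405.
So -0.15 = μ − 0.4959σ and 0.17 = μ + 1.405σ.
Subtracting: σ = (0.17 − -0.15)/(1.405 − (-0.4959)) = 0.168.
Then μ = -0.15 − (-0.4959)·0.168 = -0.067.
Precision τ = 1/σ² = 1/0.1683² = 35.3.

μ = -0.067, τ = 35.3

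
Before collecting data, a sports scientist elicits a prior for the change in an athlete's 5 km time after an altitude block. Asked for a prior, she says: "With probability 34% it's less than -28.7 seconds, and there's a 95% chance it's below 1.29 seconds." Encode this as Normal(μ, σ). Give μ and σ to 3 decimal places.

The p-quantile of Normal(μ,σ) is μ + z_p·σ, with z_{0.34} = -0.4125 and z_{0.95} = 1.645.
Eliminate σ: μ = (z₂·x₁ − z₁·x₂)/(z₂ − z₁) = (1.645·-28.7 − (-0.4125)·1.29)/2.057 = -22.687.
Then σ = (x₂ − x₁)/(z₂ − z₁) = (1.29 − -28.7)/2.057 = 14.577.

μ = -22.687, σ = 14.577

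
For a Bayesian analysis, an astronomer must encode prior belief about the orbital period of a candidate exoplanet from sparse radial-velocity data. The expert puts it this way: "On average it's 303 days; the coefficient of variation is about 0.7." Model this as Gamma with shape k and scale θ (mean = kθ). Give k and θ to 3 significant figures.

For Gamma(k, scale θ): mean = kθ, variance = kθ², so CV = 1/√k.
CV = 0.7, hence k = 1/CV² = 2.04.
Then θ = mean/k = 303/2.04 = 148.

k ≈ 2.04, θ ≈ 148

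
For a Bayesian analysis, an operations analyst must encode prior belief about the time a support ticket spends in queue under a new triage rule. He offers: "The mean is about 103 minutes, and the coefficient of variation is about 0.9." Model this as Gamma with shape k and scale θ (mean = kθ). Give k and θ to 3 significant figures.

For Gamma(k, scale θ): mean = kθ, variance = kθ², so CV = 1/√k.
CV = 0.9, hence k = 1/CV² = 1.23.
Then θ = mean/k = 103/1.23 = 83.4.

k ≈ 1.23, θ ≈ 83.4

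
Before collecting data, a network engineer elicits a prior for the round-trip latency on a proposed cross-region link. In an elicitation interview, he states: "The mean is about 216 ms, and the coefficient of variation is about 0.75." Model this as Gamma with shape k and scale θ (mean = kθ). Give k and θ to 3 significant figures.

For Gamma(k, scale θ): mean = kθ, variance = kθ², so CV = 1/√k.
CV = 0.75, hence k = 1/CV² = 1.78.
Then θ = mean/k = 216/1.78 = 122.

k ≈ 1.78, θ ≈ 122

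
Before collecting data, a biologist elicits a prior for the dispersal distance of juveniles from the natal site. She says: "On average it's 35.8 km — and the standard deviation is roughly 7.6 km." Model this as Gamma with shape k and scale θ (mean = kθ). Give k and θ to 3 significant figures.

For Gamma(k, scale θ): mean = kθ, variance = kθ², so CV = 1/√k.
CV = SD/mean = 7.6/35.8 = 0.2123, hence k = 1/CV² = 22.2.
Then θ = mean/k = 35.8/22.2 = 1.61.

k ≈ 22.2, θ ≈ 1.61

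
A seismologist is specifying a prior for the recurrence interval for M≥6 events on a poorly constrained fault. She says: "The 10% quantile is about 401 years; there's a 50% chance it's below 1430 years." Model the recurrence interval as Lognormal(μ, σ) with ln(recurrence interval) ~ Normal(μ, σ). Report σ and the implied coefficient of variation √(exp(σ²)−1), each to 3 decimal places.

If T ~ Lognormal(μ,σ) then ln T ~ Normal(μ,σ), so the p-quantile of ln T is μ + z_p·σ.
ln(401) = 5.994 and ln(1430) = 7.265; z_{0.1} = -1.282, z_{0.5} = 0.
σ = (7.265 − 5.994)/(0 − (-1.282)) = 0.992.
μ = 5.994 − (-1.282)·0.992 = 7.265.
CV = √(exp(σ²)−1) = √(exp(0.9843)−1) = 1.295.

σ ≈ 0.992, CV ≈ 1.295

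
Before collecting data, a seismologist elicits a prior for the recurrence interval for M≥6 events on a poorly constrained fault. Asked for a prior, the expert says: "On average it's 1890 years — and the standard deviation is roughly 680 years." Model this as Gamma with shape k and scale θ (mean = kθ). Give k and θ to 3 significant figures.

k ≈ 7.73, θ ≈ 245

For Gamma(k, scale θ): mean = kθ, variance = kθ², so CV = 1/√k.
CV = SD/mean = 680/1890 = 0.3598, hence k = 1/CV² = 7.73.
Then θ = mean/k = 1890/7.73 = 245.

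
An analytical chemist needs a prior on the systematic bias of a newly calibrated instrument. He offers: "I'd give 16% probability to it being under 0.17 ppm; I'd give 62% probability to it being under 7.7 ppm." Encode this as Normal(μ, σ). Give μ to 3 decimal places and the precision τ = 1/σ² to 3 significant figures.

The p-quantile of Normal(μ,σ) is μ + z_p·σ, with z_{0.16} = -0.9945 and z_{0.62} = 0.3055.
Eliminate σ: μ = (z₂·x₁ − z₁·x₂)/(z₂ − z₁) = (0.3055·0.17 − (-0.9945)·7.7)/1.3 = 5.930.
Then σ = (x₂ − x₁)/(z₂ − z₁) = (7.7 − 0.17)/1.3 = 5.793.
Precision τ = 1/σ² = 1/5.793² = 0.0298.

μ = 5.930, τ = 0.0298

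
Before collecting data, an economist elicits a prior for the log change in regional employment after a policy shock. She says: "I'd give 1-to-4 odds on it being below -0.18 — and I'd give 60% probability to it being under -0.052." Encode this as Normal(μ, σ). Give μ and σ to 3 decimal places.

For Normal(μ,σ), the p-quantile is μ + z_p·σ. Here z_{0.2} = -0.8416, z_{0.6} = 0.2533.
So -0.18 = μ − 0.8416σ and -0.052 = μ + 0.2533σ.
Subtracting: σ = (-0.052 − -0.18)/(0.2533 − (-0.8416)) = 0.117.
Then μ = -0.18 − (-0.8416)·0.117 = -0.082.

μ = -0.082, σ = 0.117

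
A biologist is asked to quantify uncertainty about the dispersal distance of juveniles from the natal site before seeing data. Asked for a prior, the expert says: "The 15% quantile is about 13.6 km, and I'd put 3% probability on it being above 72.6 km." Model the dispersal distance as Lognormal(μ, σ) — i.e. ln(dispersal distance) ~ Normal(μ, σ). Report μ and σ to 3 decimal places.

If T ~ Lognormal(μ,σ) then ln T ~ Normal(μ,σ), so the p-quantile of ln T is μ + z_p·σ.
ln(13.6) = 2.61 and ln(72.6) = 4.285; z_{0.15} = -1.036, z_{0.97} = 1.881.
σ = (4.285 − 2.61)/(1.881 − (-1.036)) = 0.574.
μ = 2.61 − (-1.036)·0.574 = 3.205.

μ ≈ 3.205, σ ≈ 0.574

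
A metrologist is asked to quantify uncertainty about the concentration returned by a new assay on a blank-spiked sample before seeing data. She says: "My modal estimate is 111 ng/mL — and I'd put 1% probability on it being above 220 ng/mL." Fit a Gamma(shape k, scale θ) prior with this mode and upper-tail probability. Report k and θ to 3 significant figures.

Gamma(k,θ) with k>1 has mode (k−1)θ, so θ = 111/(k−1).
Need P(X < 220) = 0.99 with θ tied to k this way. Start at k = 2, θ = 111: P(X<220) ≈ 0.589.
Too low — raise k to concentrate. Iterating converges to k ≈ 11.5.
Then θ = 111/(11.5−1) ≈ 10.6.

k ≈ 11.5, θ ≈ 10.6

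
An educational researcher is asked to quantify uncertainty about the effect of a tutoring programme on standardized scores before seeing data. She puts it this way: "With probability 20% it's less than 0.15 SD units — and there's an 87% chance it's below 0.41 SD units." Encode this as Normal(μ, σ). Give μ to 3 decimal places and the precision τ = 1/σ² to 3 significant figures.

The p-quantile of Normal(μ,σ) is μ + z_p·σ, with z_{0.2} = -0.8416 and z_{0.87} = 1.126.
Eliminate σ: μ = (z₂·x₁ − z₁·x₂)/(z₂ − z₁) = (1.126·0.15 − (-0.8416)·0.41)/1.968 = 0.261.
Then σ = (x₂ − x₁)/(z₂ − z₁) = (0.41 − 0.15)/1.968 = 0.132.
Precision τ = 1/σ² = 1/0.1321² = 57.3.

μ = 0.261, τ = 57.3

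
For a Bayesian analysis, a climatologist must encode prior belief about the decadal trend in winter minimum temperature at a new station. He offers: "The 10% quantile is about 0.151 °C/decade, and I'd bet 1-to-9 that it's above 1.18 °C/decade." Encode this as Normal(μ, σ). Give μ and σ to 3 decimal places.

For Normal(μ,σ), the p-quantile is μ + z_p·σ. Here z_{0.1} = -1.282, z_{0.9} = 1.282.
So 0.151 = μ − 1.282σ and 1.18 = μ + 1.282σ.
Subtracting: σ = (1.18 − 0.151)/(1.282 − (-1.282)) = 0.401.
Then μ = 0.151 − (-1.282)·0.401 = 0.665.

μ = 0.665, σ = 0.401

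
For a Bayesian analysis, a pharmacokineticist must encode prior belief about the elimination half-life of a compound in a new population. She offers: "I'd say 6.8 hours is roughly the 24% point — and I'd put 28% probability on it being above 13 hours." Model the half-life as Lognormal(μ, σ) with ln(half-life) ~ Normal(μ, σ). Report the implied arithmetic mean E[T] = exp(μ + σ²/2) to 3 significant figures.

If T ~ Lognormal(μ,σ) then ln T ~ Normal(μ,σ), so the p-quantile of ln T is μ + z_p·σ.
ln(6.8) = 1.917 and ln(13) = 2.565; z_{0.24} = -0.7063, z_{0.72} = 0.5828.
σ = (2.565 − 1.917)/(0.5828 − (-0.7063)) = 0.503.
μ = 1.917 − (-0.7063)·0.503 = 2.272.
E[T] = exp(μ + σ²/2) = exp(2.272 + 0.1263) = 11 hours.

E[T] ≈ 11 hours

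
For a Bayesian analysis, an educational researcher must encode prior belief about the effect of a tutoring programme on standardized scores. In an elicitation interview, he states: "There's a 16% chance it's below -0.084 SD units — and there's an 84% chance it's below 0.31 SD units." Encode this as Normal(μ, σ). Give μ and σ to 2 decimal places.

μ = 0.11, σ = 0.20

For Normal(μ,σ), the p-quantile is μ + z_p·σ. Here z_{0.16} = -0.9945, z_{0.84} = 0.9945.
So -0.084 = μ − 0.9945σ and 0.31 = μ + 0.9945σ.
Subtracting: σ = (0.31 − -0.084)/(0.9945 − (-0.9945)) = 0.20.
Then μ = -0.084 − (-0.9945)·0.20 = 0.11.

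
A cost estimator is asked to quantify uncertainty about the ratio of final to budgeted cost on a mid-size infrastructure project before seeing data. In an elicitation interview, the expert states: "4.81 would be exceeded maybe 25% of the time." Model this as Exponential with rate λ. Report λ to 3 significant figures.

P(T > 4.81) = e^(−λ·4.81) = 0.25, so λ = −ln(0.25)/4.81 = 0.288.

λ ≈ 0.288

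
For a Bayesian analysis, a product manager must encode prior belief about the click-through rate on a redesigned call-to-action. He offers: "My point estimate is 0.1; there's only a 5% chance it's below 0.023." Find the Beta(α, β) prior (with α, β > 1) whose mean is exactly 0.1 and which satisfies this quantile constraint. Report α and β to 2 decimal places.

α ≈ 2.36, β ≈ 21.28

With mean 0.1 fixed, write α = 0.1s, β = 0.9s where s = α+β.
Need P(θ < 0.023) = 0.05 under Beta(0.1s, 0.9s). Normal approximation: (q−m)/√(m(1−m)/s) ≈ z_{0.05} = -1.64, so s ≈ 0.1·0.9·(-1.64)²/(0.023−0.1)² = 41.1.
At s = 41.1: P(θ<0.023) ≈ 0.011. Adjusting to match 0.05 gives s ≈ 23.65.
So α = 0.1·23.65 ≈ 2.36, β = 0.9·23.65 ≈ 21.28.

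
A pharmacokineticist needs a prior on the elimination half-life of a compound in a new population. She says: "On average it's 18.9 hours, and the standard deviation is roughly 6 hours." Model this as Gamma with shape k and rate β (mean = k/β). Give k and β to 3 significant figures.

k ≈ 9.92, β ≈ 0.525

For Gamma(k, rate β): mean = k/β, variance = k/β², so CV = 1/√k.
CV = SD/mean = 6/18.9 = 0.3175, hence k = 1/CV² = 9.92.
Then β = k/mean = 9.92/18.9 = 0.525.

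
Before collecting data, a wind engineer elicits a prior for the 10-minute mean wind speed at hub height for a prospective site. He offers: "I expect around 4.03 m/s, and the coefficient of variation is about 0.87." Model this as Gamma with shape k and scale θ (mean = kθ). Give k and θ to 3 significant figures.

For Gamma(k, scale θ): mean = kθ, variance = kθ², so CV = 1/√k.
CV = 0.87, hence k = 1/CV² = 1.32.
Then θ = mean/k = 4.03/1.32 = 3.05.

k ≈ 1.32, θ ≈ 3.05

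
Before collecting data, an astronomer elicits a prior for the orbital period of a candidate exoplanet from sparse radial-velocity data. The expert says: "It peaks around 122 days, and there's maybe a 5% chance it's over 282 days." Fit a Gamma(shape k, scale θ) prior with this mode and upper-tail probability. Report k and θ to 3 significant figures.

k ≈ 4.9, θ ≈ 31.3

Gamma(k,θ) with k>1 has mode (k−1)θ, so θ = 122/(k−1).
Need P(X < 282) = 0.95 with θ tied to k this way. Start at k = 2, θ = 122: P(X<282) ≈ 0.672.
Too low — raise k to concentrate. Iterating converges to k ≈ 4.9.
Then θ = 122/(4.9−1) ≈ 31.3.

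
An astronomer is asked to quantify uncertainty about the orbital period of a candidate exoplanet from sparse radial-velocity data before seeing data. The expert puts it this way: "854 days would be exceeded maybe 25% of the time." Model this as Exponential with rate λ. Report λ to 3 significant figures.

λ ≈ 0.00162

P(T > 854.0) = e^(−λ·854.0) = 0.25, so λ = −ln(0.25)/854.0 = 0.00162.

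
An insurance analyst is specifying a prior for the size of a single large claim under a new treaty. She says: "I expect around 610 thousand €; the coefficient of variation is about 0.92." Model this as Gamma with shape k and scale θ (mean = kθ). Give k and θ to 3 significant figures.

k ≈ 1.18, θ ≈ 516

For Gamma(k, scale θ): mean = kθ, variance = kθ², so CV = 1/√k.
CV = 0.92, hence k = 1/CV² = 1.18.
Then θ = mean/k = 610/1.18 = 516.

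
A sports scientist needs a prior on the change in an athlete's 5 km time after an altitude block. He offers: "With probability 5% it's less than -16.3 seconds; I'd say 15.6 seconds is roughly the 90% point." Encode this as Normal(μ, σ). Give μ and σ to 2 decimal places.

The p-quantile of Normal(μ,σ) is μ + z_p·σ, with z_{0.05} = -1.645 and z_{0.9} = 1.282.
Eliminate σ: μ = (z₂·x₁ − z₁·x₂)/(z₂ − z₁) = (1.282·-16.3 − (-1.645)·15.6)/2.926 = 1.63.
Then σ = (x₂ − x₁)/(z₂ − z₁) = (15.6 − -16.3)/2.926 = 10.90.

μ = 1.63, σ = 10.90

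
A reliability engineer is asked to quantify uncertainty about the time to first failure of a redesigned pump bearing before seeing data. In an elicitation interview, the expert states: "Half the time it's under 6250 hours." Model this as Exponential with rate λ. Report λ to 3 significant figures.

λ ≈ 0.000111

Exponential median = ln 2 / λ, so λ = ln 2 / 6250.0 = 0.000111.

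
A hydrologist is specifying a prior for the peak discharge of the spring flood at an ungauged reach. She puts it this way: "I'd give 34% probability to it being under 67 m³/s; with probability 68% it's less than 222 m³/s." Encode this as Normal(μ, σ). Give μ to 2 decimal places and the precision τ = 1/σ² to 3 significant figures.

The p-quantile of Normal(μ,σ) is μ + z_p·σ, with z_{0.34} = -0.4125 and z_{0.68} = 0.4677.
Eliminate σ: μ = (z₂·x₁ − z₁·x₂)/(z₂ − z₁) = (0.4677·67 − (-0.4125)·222)/0.8802 = 139.64.
Then σ = (x₂ − x₁)/(z₂ − z₁) = (222 − 67)/0.8802 = 176.10.
Precision τ = 1/σ² = 1/176.1² = 3.22e-05.

μ = 139.64, τ = 3.22e-05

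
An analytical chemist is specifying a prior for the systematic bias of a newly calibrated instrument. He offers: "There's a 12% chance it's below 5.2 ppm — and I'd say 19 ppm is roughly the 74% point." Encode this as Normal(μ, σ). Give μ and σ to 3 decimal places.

The p-quantile of Normal(μ,σ) is μ + z_p·σ, with z_{0.12} = -1.175 and z_{0.74} = 0.6433.
Eliminate σ: μ = (z₂·x₁ − z₁·x₂)/(z₂ − z₁) = (0.6433·5.2 − (-1.175)·19)/1.818 = 14.117.
Then σ = (x₂ − x₁)/(z₂ − z₁) = (19 − 5.2)/1.818 = 7.589.

μ = 14.117, σ = 7.589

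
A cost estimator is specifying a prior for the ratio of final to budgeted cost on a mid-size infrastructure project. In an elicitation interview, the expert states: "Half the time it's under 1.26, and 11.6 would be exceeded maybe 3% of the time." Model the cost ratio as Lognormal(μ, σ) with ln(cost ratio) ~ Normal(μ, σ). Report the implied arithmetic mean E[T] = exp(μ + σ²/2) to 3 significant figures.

E[T] ≈ 2.53

If T ~ Lognormal(μ,σ) then ln T ~ Normal(μ,σ), so the p-quantile of ln T is μ + z_p·σ.
ln(1.26) = 0.2311 and ln(11.6) = 2.451; z_{0.5} = 0, z_{0.97} = 1.881.
σ = (2.451 − 0.2311)/(1.881 − (0)) = 1.180.
μ = 0.2311 − (0)·1.180 = 0.231.
E[T] = exp(μ + σ²/2) = exp(0.231 + 0.6965) = 2.53.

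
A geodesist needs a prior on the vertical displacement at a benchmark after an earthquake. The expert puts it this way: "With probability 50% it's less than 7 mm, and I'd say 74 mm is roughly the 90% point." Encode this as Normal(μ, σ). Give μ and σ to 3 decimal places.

The p-quantile of Normal(μ,σ) is μ + z_p·σ, with z_{0.5} = 0 and z_{0.9} = 1.282.
Eliminate σ: μ = (z₂·x₁ − z₁·x₂)/(z₂ − z₁) = (1.282·7 − (0)·74)/1.282 = 7.000.
Then σ = (x₂ − x₁)/(z₂ − z₁) = (74 − 7)/1.282 = 52.280.

μ = 7.000, σ = 52.280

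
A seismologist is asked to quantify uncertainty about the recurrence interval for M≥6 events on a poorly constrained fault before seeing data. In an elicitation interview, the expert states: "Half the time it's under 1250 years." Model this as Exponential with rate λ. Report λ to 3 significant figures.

Exponential median = ln 2 / λ, so λ = ln 2 / 1250.0 = 0.000555.

λ ≈ 0.000555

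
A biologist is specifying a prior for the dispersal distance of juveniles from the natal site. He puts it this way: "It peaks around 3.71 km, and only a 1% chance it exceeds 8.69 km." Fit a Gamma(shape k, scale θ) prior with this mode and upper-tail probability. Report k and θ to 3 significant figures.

k ≈ 7.57, θ ≈ 0.565

Gamma(k,θ) with k>1 has mode (k−1)θ, so θ = 3.71/(k−1).
Need P(X < 8.69) = 0.99 with θ tied to k this way. Start at k = 2, θ = 3.71: P(X<8.69) ≈ 0.679.
Too low — raise k to concentrate. Iterating converges to k ≈ 7.57.
Then θ = 3.71/(7.57−1) ≈ 0.565.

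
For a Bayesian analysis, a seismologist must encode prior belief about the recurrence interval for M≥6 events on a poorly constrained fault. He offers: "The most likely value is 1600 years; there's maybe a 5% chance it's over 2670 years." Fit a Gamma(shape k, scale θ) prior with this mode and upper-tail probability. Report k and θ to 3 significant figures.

Gamma(k,θ) with k>1 has mode (k−1)θ, so θ = 1600/(k−1).
Need P(X < 2670) = 0.95 with θ tied to k this way. Start at k = 2, θ = 1600: P(X<2670) ≈ 0.497.
Too low — raise k to concentrate. Iterating converges to k ≈ 11.7.
Then θ = 1600/(11.7−1) ≈ 150.

k ≈ 11.7, θ ≈ 150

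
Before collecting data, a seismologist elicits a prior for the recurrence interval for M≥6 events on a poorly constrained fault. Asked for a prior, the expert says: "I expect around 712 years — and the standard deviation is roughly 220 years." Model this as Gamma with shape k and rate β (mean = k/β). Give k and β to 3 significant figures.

k ≈ 10.5, β ≈ 0.0147

For Gamma(k, rate β): mean = k/β, variance = k/β², so CV = 1/√k.
CV = SD/mean = 220/712 = 0.309, hence k = 1/CV² = 10.5.
Then β = k/mean = 10.5/712 = 0.0147.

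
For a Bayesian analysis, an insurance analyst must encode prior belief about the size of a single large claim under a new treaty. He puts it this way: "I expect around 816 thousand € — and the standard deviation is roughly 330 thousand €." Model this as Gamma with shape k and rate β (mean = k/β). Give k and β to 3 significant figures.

k ≈ 6.11, β ≈ 0.00749

For Gamma(k, rate β): mean = k/β, variance = k/β², so CV = 1/√k.
CV = SD/mean = 330/816 = 0.4044, hence k = 1/CV² = 6.11.
Then β = k/mean = 6.11/816 = 0.00749.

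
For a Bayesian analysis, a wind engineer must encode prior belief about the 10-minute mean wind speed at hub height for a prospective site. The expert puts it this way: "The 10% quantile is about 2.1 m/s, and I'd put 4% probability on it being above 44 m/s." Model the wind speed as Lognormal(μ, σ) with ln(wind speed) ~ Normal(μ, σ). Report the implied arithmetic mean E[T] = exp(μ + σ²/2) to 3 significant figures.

E[T] ≈ 12.6 m/s

If T ~ Lognormal(μ,σ) then ln T ~ Normal(μ,σ), so the p-quantile of ln T is μ + z_p·σ.
ln(2.1) = 0.7419 and ln(44) = 3.784; z_{0.1} = -1.282, z_{0.96} = 1.751.
σ = (3.784 − 0.7419)/(1.751 − (-1.282)) = 1.003.
μ = 0.7419 − (-1.282)·1.003 = 2.028.
E[T] = exp(μ + σ²/2) = exp(2.028 + 0.5033) = 12.6 m/s.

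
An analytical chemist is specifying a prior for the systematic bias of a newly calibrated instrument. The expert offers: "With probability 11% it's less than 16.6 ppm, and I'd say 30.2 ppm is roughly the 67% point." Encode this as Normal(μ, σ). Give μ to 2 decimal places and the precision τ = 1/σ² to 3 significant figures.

μ = 26.61, τ = 0.015

The p-quantile of Normal(μ,σ) is μ + z_p·σ, with z_{0.11} = -1.227 and z_{0.67} = 0.4399.
Eliminate σ: μ = (z₂·x₁ − z₁·x₂)/(z₂ − z₁) = (0.4399·16.6 − (-1.227)·30.2)/1.666 = 26.61.
Then σ = (x₂ − x₁)/(z₂ − z₁) = (30.2 − 16.6)/1.666 = 8.16.
Precision τ = 1/σ² = 1/8.161² = 0.015.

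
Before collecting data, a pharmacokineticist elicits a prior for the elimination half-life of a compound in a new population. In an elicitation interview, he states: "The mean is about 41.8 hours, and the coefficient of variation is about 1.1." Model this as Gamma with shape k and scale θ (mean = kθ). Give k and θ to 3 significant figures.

For Gamma(k, scale θ): mean = kθ, variance = kθ², so CV = 1/√k.
CV = 1.1, hence k = 1/CV² = 0.826.
Then θ = mean/k = 41.8/0.826 = 50.6.

k ≈ 0.826, θ ≈ 50.6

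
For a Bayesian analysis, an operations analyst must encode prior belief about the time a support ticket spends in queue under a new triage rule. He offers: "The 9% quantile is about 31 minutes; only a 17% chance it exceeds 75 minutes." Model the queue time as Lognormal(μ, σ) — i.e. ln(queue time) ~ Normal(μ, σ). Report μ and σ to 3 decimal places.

If T ~ Lognormal(μ,σ) then ln T ~ Normal(μ,σ), so the p-quantile of ln T is μ + z_p·σ.
ln(31) = 3.434 and ln(75) = 4.317; z_{0.09} = -1.341, z_{0.83} = 0.9542.
σ = (4.317 − 3.434)/(0.9542 − (-1.341)) = 0.385.
μ = 3.434 − (-1.341)·0.385 = 3.950.

μ ≈ 3.950, σ ≈ 0.385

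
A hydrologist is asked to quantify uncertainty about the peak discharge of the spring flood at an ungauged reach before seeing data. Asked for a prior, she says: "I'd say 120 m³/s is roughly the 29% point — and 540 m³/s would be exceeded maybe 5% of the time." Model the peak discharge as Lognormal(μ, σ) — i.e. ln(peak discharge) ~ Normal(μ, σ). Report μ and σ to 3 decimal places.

μ ≈ 5.166, σ ≈ 0.684

If T ~ Lognormal(μ,σ) then ln T ~ Normal(μ,σ), so the p-quantile of ln T is μ + z_p·σ.
ln(120) = 4.787 and ln(540) = 6.292; z_{0.29} = -0.5534, z_{0.95} = 1.645.
σ = (6.292 − 4.787)/(1.645 − (-0.5534)) = 0.684.
μ = 4.787 − (-0.5534)·0.684 = 5.166.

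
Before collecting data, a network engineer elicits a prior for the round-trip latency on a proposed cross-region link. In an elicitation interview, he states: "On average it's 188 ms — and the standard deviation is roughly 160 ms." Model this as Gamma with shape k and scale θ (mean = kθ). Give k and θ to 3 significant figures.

For Gamma(k, scale θ): mean = kθ, variance = kθ², so CV = 1/√k.
CV = SD/mean = 160/188 = 0.8511, hence k = 1/CV² = 1.38.
Then θ = mean/k = 188/1.38 = 136.

k ≈ 1.38, θ ≈ 136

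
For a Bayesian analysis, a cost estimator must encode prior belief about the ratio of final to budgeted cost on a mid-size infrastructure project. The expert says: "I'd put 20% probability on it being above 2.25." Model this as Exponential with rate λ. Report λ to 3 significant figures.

P(T > 2.25) = e^(−λ·2.25) = 0.2, so λ = −ln(0.2)/2.25 = 0.715.

λ ≈ 0.715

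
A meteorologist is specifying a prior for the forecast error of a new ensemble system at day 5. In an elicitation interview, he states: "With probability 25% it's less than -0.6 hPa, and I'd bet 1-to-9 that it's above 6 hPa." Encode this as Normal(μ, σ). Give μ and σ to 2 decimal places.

For Normal(μ,σ), the p-quantile is μ + z_p·σ. Here z_{0.25} = -0.6745, z_{0.9} = 1.282.
So -0.6 = μ − 0.6745σ and 6 = μ + 1.282σ.
Subtracting: σ = (6 − -0.6)/(1.282 − (-0.6745)) = 3.37.
Then μ = -0.6 − (-0.6745)·3.37 = 1.68.

μ = 1.68, σ = 3.37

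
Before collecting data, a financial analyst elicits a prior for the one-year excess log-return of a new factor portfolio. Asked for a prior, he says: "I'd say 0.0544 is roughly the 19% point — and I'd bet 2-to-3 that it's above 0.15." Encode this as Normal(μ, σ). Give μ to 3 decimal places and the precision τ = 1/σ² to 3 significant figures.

μ = 0.129, τ = 140

The p-quantile of Normal(μ,σ) is μ + z_p·σ, with z_{0.19} = -0.8779 and z_{0.6} = 0.2533.
Eliminate σ: μ = (z₂·x₁ − z₁·x₂)/(z₂ − z₁) = (0.2533·0.0544 − (-0.8779)·0.15)/1.131 = 0.129.
Then σ = (x₂ − x₁)/(z₂ − z₁) = (0.15 − 0.0544)/1.131 = 0.085.
Precision τ = 1/σ² = 1/0.08451² = 140.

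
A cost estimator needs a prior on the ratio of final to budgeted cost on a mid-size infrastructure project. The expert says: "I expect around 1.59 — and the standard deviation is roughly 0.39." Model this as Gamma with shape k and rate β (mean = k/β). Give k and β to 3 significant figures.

For Gamma(k, rate β): mean = k/β, variance = k/β², so CV = 1/√k.
CV = SD/mean = 0.39/1.59 = 0.2453, hence k = 1/CV² = 16.6.
Then β = k/mean = 16.6/1.59 = 10.5.

k ≈ 16.6, β ≈ 10.5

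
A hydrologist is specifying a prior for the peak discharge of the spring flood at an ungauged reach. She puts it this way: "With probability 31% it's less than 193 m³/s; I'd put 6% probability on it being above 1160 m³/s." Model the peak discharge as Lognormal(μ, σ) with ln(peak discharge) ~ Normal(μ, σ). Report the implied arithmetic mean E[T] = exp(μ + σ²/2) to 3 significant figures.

If T ~ Lognormal(μ,σ) then ln T ~ Normal(μ,σ), so the p-quantile of ln T is μ + z_p·σ.
ln(193) = 5.263 and ln(1160) = 7.056; z_{0.31} = -0.4959, z_{0.94} = 1.555.
σ = (7.056 − 5.263)/(1.555 − (-0.4959)) = 0.875.
μ = 5.263 − (-0.4959)·0.875 = 5.696.
E[T] = exp(μ + σ²/2) = exp(5.696 + 0.3825) = 437 m³/s.

E[T] ≈ 437 m³/s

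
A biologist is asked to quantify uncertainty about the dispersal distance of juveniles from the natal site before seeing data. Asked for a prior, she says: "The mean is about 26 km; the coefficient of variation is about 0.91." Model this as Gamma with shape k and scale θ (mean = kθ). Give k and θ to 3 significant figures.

k ≈ 1.21, θ ≈ 21.5

For Gamma(k, scale θ): mean = kθ, variance = kθ², so CV = 1/√k.
CV = 0.91, hence k = 1/CV² = 1.21.
Then θ = mean/k = 26/1.21 = 21.5.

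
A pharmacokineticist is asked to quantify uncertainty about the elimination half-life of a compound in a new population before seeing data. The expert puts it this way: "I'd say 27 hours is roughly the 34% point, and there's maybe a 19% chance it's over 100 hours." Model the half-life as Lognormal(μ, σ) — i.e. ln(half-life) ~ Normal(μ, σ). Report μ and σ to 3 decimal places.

If T ~ Lognormal(μ,σ) then ln T ~ Normal(μ,σ), so the p-quantile of ln T is μ + z_p·σ.
ln(27) = 3.296 and ln(100) = 4.605; z_{0.34} = -0.4125, z_{0.81} = 0.8779.
σ = (4.605 − 3.296)/(0.8779 − (-0.4125)) = 1.015.
μ = 3.296 − (-0.4125)·1.015 = 3.714.

μ ≈ 3.714, σ ≈ 1.015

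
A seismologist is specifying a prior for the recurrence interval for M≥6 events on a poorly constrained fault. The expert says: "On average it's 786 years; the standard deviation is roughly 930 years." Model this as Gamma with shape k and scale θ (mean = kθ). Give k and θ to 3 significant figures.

For Gamma(k, scale θ): mean = kθ, variance = kθ², so CV = 1/√k.
CV = SD/mean = 930/786 = 1.183, hence k = 1/CV² = 0.714.
Then θ = mean/k = 786/0.714 = 1100.

k ≈ 0.714, θ ≈ 1100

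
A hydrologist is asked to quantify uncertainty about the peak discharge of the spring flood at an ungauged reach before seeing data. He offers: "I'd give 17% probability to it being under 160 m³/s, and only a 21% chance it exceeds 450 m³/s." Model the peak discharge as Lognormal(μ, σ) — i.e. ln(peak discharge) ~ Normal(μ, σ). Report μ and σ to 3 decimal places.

μ ≈ 5.636, σ ≈ 0.587

If T ~ Lognormal(μ,σ) then ln T ~ Normal(μ,σ), so the p-quantile of ln T is μ + z_p·σ.
ln(160) = 5.075 and ln(450) = 6.109; z_{0.17} = -0.9542, z_{0.79} = 0.8064.
σ = (6.109 − 5.075)/(0.8064 − (-0.9542)) = 0.587.
μ = 5.075 − (-0.9542)·0.587 = 5.636.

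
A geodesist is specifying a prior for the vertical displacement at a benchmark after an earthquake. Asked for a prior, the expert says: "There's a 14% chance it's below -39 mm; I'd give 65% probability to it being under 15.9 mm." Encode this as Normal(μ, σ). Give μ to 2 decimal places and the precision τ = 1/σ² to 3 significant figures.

μ = 1.47, τ = 0.000713

The p-quantile of Normal(μ,σ) is μ + z_p·σ, with z_{0.14} = -1.08 and z_{0.65} = 0.3853.
Eliminate σ: μ = (z₂·x₁ − z₁·x₂)/(z₂ − z₁) = (0.3853·-39 − (-1.08)·15.9)/1.466 = 1.47.
Then σ = (x₂ − x₁)/(z₂ − z₁) = (15.9 − -39)/1.466 = 37.46.
Precision τ = 1/σ² = 1/37.46² = 0.000713.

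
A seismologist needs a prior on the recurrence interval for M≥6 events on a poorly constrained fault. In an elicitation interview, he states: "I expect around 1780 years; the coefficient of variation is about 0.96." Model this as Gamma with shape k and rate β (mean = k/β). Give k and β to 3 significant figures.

For Gamma(k, rate β): mean = k/β, variance = k/β², so CV = 1/√k.
CV = 0.96, hence k = 1/CV² = 1.09.
Then β = k/mean = 1.09/1780 = 0.00061.

k ≈ 1.09, β ≈ 0.00061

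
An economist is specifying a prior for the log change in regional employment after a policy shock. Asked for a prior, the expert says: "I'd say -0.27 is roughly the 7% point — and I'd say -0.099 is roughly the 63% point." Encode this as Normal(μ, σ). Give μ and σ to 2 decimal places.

μ = -0.13, σ = 0.09

For Normal(μ,σ), the p-quantile is μ + z_p·σ. Here z_{0.07} = -1.476, z_{0.63} = 0.3319.
So -0.27 = μ − 1.476σ and -0.099 = μ + 0.3319σ.
Subtracting: σ = (-0.099 − -0.27)/(0.3319 − (-1.476)) = 0.09.
Then μ = -0.27 − (-1.476)·0.09 = -0.13.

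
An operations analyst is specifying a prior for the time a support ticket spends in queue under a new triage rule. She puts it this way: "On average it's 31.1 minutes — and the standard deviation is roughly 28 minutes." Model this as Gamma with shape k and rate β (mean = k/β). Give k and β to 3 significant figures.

k ≈ 1.23, β ≈ 0.0397

For Gamma(k, rate β): mean = k/β, variance = k/β², so CV = 1/√k.
CV = SD/mean = 28/31.1 = 0.9003, hence k = 1/CV² = 1.23.
Then β = k/mean = 1.23/31.1 = 0.0397.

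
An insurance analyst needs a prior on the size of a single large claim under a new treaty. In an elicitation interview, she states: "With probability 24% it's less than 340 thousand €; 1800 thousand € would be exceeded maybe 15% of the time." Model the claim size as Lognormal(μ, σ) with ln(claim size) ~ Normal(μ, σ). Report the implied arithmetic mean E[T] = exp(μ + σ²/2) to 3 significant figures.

If T ~ Lognormal(μ,σ) then ln T ~ Normal(μ,σ), so the p-quantile of ln T is μ + z_p·σ.
ln(340) = 5.829 and ln(1800) = 7.496; z_{0.24} = -0.7063, z_{0.85} = 1.036.
σ = (7.496 − 5.829)/(1.036 − (-0.7063)) = 0.956.
μ = 5.829 − (-0.7063)·0.956 = 6.504.
E[T] = exp(μ + σ²/2) = exp(6.504 + 0.4573) = 1060 thousand €.

E[T] ≈ 1060 thousand €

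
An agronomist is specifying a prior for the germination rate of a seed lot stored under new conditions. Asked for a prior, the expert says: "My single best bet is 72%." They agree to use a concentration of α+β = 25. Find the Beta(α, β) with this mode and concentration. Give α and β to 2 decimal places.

α = 17.56, β = 7.44

For α,β > 1 the Beta mode is (α−1)/(α+β−2). With α+β = 25, the mode is (α−1)/23.
Set (α−1)/23 = 0.72 → α = 1 + 0.72·23 = 17.56.
β = 25 − α = 7.44.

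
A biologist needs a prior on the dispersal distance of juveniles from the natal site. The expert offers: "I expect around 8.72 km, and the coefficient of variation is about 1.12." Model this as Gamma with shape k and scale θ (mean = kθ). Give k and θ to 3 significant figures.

For Gamma(k, scale θ): mean = kθ, variance = kθ², so CV = 1/√k.
CV = 1.12, hence k = 1/CV² = 0.797.
Then θ = mean/k = 8.72/0.797 = 10.9.

k ≈ 0.797, θ ≈ 10.9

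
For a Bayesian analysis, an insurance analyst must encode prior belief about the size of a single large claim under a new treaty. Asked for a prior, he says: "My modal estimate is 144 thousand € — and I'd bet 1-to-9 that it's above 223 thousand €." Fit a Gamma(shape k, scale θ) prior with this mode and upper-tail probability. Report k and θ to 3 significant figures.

Gamma(k,θ) with k>1 has mode (k−1)θ, so θ = 144/(k−1).
Need P(X < 223) = 0.9 with θ tied to k this way. Start at k = 2, θ = 144: P(X<223) ≈ 0.458.
Too low — raise k to concentrate. Iterating converges to k ≈ 10.8.
Then θ = 144/(10.8−1) ≈ 14.7.

k ≈ 10.8, θ ≈ 14.7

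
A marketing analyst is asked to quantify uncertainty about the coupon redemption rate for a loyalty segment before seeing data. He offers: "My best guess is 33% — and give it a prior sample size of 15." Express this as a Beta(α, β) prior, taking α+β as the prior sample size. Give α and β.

Under the effective-sample-size interpretation, Beta(α, β) has prior mean α/(α+β) and prior sample size α+β.
So α+β = 15 and α/(α+β) = 0.33, giving α = 0.33·15 = 4.95 and β = 15 − 4.95 = 10.05.

α = 4.95, β = 10.05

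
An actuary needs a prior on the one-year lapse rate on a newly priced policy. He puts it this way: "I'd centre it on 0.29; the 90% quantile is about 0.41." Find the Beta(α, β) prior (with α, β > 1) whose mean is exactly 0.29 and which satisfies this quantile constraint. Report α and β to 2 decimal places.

α ≈ 7.10, β ≈ 17.38

With mean 0.29 fixed, write α = 0.29s, β = 0.71s where s = α+β.
Need P(θ < 0.41) = 0.9 under Beta(0.29s, 0.71s). Normal approximation: (q−m)/√(m(1−m)/s) ≈ z_{0.9} = 1.28, so s ≈ 0.29·0.71·(1.28)²/(0.41−0.29)² = 23.5.
At s = 23.5: P(θ<0.41) ≈ 0.896. Adjusting to match 0.9 gives s ≈ 24.48.
So α = 0.29·24.48 ≈ 7.10, β = 0.71·24.48 ≈ 17.38.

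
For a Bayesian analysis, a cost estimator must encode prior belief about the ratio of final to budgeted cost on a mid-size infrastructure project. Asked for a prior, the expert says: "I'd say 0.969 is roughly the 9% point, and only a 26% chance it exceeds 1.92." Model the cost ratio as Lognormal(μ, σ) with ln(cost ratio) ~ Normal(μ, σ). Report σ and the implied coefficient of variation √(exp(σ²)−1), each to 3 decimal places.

If T ~ Lognormal(μ,σ) then ln T ~ Normal(μ,σ), so the p-quantile of ln T is μ + z_p·σ.
ln(0.969) = -0.03149 and ln(1.92) = 0.6523; z_{0.09} = -1.341, z_{0.74} = 0.6433.
σ = (0.6523 − -0.03149)/(0.6433 − (-1.341)) = 0.345.
μ = -0.03149 − (-1.341)·0.345 = 0.431.
CV = √(exp(σ²)−1) = √(exp(0.1188)−1) = 0.355.

σ ≈ 0.345, CV ≈ 0.355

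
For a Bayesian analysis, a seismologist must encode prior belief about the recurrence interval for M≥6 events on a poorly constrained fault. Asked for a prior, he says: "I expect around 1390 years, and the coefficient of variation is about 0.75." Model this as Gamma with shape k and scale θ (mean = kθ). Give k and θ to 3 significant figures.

k ≈ 1.78, θ ≈ 782

For Gamma(k, scale θ): mean = kθ, variance = kθ², so CV = 1/√k.
CV = 0.75, hence k = 1/CV² = 1.78.
Then θ = mean/k = 1390/1.78 = 782.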